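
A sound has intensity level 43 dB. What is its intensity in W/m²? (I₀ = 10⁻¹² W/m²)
I = I₀·10^(β/10) = 2.00 × 10⁻⁸ W/m²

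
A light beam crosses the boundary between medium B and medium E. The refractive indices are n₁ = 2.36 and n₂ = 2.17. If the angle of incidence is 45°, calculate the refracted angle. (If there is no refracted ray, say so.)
sin θ₂ = (n₁/n₂)·sin θ₁ = 0.769 → θ₂ = 50.27°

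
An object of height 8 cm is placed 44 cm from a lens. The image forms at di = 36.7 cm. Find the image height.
hi = (-di/do) × ho = -6.673 cm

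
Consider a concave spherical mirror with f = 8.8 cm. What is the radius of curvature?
R = 2|f| = 17.6 cm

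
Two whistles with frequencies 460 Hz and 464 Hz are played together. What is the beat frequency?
4 Hz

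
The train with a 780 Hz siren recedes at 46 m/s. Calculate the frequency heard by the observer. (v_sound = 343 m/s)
f_obs = f·v/(v + v_s) = 687.8 Hz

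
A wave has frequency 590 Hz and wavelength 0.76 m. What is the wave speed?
v = fλ = 448.4 m/s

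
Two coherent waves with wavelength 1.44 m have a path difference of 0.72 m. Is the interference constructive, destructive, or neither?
destructive — path difference = 0.5λ, an odd multiple of λ/2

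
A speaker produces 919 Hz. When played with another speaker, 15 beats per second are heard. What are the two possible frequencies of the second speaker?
f₂ = 919 ± 15 Hz → 934 Hz or 904 Hz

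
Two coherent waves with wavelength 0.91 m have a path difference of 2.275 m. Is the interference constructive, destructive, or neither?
destructive — path difference = 2.5λ, an odd multiple of λ/2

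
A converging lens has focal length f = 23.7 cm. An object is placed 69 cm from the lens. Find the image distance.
1/di = 1/f − 1/do → di = 36.1 cm (real image)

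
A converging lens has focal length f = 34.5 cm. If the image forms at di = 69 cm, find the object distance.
1/do = 1/f − 1/di → do = 69 cm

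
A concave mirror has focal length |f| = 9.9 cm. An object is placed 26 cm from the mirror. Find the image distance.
f = +9.9 cm (concave); 1/di = 1/f − 1/do → di = 15.99 cm (real image, in front of mirror)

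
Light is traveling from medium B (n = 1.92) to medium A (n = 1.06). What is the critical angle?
θc = arcsin(n₂/n₁) = 33.51°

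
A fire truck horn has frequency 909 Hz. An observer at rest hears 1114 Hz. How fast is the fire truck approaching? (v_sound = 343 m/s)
v_s = v·(1 − f/f_obs) = 63.12 m/s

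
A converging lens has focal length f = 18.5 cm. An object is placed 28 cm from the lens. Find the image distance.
1/di = 1/f − 1/do → di = 54.53 cm (real image)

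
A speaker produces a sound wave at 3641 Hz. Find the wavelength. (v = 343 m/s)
λ = v/f = 0.0942 m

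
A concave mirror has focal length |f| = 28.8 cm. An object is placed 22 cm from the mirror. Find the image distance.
f = +28.8 cm (concave); 1/di = 1/f − 1/do → di = -93.18 cm (virtual image, behind mirror)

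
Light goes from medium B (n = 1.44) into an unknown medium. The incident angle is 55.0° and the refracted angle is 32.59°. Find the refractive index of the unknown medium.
n₂ = n₁·sin θ₁ / sin θ₂ = 2.19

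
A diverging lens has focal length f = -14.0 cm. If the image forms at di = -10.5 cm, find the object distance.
1/do = 1/f − 1/di → do = 42 cm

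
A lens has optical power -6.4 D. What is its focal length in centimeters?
f = 1/P = -15.62 cm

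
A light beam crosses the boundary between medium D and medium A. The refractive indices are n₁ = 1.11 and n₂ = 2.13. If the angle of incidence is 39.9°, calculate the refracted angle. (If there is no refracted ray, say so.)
sin θ₂ = (n₁/n₂)·sin θ₁ = 0.3343 → θ₂ = 19.53°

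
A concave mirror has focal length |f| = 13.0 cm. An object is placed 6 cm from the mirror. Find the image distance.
f = +13.0 cm (concave); 1/di = 1/f − 1/do → di = -11.14 cm (virtual image, behind mirror)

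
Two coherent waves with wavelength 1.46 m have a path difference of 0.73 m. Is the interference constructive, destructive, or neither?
destructive — path difference = 0.5λ, an odd multiple of λ/2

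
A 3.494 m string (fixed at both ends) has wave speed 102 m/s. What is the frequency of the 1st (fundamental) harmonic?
fₙ = nv/(2L) = 14.6 Hz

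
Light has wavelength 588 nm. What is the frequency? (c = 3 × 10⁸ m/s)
f = c/λ = 5.102 × 10¹⁴ Hz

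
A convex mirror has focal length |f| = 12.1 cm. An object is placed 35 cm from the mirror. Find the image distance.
f = −12.1 cm (convex); 1/di = 1/f − 1/do → di = -8.992 cm (virtual image, behind mirror)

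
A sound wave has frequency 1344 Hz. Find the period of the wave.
T = 1/f = 7.440 × 10⁻⁴ s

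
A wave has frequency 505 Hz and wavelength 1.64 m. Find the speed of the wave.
v = fλ = 828.2 m/s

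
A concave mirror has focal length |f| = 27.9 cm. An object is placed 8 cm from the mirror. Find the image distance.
f = +27.9 cm (concave); 1/di = 1/f − 1/do → di = -11.22 cm (virtual image, behind mirror)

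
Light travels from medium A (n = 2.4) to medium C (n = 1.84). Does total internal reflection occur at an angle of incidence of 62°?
θc = arcsin(n₂/n₁) = 50.06°; 62° > θc, so yes — total internal reflection.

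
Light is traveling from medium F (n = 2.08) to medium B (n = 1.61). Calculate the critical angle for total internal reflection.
θc = arcsin(n₂/n₁) = 50.72°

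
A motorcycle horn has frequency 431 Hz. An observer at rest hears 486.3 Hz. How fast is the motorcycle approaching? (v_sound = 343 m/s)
v_s = v·(1 − f/f_obs) = 39 m/s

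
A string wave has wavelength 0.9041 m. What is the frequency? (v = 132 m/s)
f = v/λ = 146 Hz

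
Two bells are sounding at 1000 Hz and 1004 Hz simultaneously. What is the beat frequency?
4 Hz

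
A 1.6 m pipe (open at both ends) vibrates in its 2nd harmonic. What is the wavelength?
λₙ = 2L/n = 1.6 m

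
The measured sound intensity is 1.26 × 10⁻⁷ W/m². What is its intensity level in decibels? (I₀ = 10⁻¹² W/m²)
β = 10·log₁₀(I/I₀) = 51 dB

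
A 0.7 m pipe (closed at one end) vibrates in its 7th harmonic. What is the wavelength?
λₙ = 4L/n = 0.4 m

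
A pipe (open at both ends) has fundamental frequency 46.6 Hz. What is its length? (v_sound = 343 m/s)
L = v/(2f₁) = 3.68 m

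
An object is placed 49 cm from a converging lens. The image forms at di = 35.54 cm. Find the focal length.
1/f = 1/do + 1/di → f = 20.6 cm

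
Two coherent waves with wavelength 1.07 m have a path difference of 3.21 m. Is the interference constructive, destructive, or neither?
constructive — path difference = 3λ, a whole number of wavelengths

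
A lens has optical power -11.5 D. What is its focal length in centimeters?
f = 1/P = -8.696 cm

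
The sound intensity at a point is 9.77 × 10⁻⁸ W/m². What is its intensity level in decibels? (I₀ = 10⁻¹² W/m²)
β = 10·log₁₀(I/I₀) = 49.9 dB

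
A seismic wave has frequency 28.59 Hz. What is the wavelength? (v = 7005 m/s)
λ = v/f = 245 m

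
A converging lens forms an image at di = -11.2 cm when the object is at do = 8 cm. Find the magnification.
M = −di/do = 1.4 (upright image)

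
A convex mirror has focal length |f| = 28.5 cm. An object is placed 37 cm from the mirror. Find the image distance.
f = −28.5 cm (convex); 1/di = 1/f − 1/do → di = -16.1 cm (virtual image, behind mirror)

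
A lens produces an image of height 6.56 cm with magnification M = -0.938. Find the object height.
ho = |hi|/|M| = 6.994 cm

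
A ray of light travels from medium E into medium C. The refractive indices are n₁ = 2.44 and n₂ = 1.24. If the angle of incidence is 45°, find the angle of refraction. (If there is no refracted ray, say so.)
sin θ₂ = (n₁/n₂)·sin θ₁ = 1.391 > 1, so there is no refracted ray — the light undergoes total internal reflection.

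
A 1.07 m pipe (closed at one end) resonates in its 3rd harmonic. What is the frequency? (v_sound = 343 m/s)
fₙ = nv/(4L) = 240.4 Hz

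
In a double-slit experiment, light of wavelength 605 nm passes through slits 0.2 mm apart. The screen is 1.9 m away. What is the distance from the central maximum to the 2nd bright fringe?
y = mλL/d = 11.49 mm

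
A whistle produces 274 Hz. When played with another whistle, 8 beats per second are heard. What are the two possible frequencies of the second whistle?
f₂ = 274 ± 8 Hz → 282 Hz or 266 Hz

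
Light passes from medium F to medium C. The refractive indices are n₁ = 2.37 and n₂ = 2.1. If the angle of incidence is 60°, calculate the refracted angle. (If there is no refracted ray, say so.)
sin θ₂ = (n₁/n₂)·sin θ₁ = 0.9774 → θ₂ = 77.79°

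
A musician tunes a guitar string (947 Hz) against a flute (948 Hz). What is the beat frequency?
1 Hz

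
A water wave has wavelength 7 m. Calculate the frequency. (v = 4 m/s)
f = v/λ = 0.5714 Hz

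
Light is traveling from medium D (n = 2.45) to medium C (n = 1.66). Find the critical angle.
θc = arcsin(n₂/n₁) = 42.65°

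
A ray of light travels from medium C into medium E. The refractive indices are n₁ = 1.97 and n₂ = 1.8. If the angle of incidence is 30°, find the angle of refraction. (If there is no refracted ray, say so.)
sin θ₂ = (n₁/n₂)·sin θ₁ = 0.5472 → θ₂ = 33.18°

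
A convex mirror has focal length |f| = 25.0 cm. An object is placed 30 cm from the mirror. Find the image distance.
f = −25.0 cm (convex); 1/di = 1/f − 1/do → di = -13.64 cm (virtual image, behind mirror)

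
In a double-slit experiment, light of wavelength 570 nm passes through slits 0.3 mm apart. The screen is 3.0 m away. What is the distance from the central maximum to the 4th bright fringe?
y = mλL/d = 22.8 mm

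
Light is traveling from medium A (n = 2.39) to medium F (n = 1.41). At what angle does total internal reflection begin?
θc = arcsin(n₂/n₁) = 36.15°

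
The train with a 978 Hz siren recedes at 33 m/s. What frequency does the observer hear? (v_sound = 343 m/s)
f_obs = f·v/(v + v_s) = 892.2 Hz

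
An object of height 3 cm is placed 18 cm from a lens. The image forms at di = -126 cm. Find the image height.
hi = (-di/do) × ho = 21 cm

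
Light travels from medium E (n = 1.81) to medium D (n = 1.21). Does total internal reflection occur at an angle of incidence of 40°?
θc = arcsin(n₂/n₁) = 41.95°; 40° < θc, so no — the ray refracts.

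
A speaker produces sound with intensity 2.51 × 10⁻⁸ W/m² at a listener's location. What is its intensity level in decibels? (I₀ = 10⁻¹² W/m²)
β = 10·log₁₀(I/I₀) = 44 dB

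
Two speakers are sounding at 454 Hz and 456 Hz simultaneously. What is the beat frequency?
2 Hz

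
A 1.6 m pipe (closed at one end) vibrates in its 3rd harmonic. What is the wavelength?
λₙ = 4L/n = 2.133 m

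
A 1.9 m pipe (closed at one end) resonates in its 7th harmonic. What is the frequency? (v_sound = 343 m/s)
fₙ = nv/(4L) = 315.9 Hz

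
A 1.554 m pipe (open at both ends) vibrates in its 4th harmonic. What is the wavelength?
λₙ = 2L/n = 0.777 m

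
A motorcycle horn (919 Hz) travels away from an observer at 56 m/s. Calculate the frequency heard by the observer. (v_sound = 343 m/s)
f_obs = f·v/(v + v_s) = 790 Hz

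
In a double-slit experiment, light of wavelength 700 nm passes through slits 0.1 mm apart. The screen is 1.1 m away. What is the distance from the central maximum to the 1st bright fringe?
y = mλL/d = 7.7 mm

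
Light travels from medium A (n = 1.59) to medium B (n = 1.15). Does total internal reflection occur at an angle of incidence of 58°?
θc = arcsin(n₂/n₁) = 46.33°; 58° > θc, so yes — total internal reflection.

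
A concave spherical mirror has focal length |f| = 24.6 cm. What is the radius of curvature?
R = 2|f| = 49.2 cm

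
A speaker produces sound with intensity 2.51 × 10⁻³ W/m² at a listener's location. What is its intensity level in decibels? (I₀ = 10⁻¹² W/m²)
β = 10·log₁₀(I/I₀) = 94 dB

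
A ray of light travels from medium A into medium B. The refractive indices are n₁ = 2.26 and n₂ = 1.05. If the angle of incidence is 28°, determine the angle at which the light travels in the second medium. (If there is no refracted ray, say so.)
sin θ₂ = (n₁/n₂)·sin θ₁ = 1.01 > 1, so there is no refracted ray — the light undergoes total internal reflection.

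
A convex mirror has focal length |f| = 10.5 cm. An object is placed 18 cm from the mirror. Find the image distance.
f = −10.5 cm (convex); 1/di = 1/f − 1/do → di = -6.632 cm (virtual image, behind mirror)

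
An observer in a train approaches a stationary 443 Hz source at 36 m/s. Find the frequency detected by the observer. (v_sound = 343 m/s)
f_obs = f·(v + v_o)/v = 489.5 Hz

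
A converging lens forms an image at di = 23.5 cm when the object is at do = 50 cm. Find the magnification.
M = −di/do = -0.47 (inverted image)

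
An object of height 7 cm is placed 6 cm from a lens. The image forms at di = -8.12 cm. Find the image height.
hi = (-di/do) × ho = 9.473 cm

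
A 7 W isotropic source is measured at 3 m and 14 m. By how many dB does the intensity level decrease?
Δβ = 20·log₁₀(r₂/r₁) = 13.38 dB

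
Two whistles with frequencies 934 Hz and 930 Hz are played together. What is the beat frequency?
4 Hz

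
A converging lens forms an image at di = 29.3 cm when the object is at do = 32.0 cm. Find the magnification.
M = −di/do = -0.9156 (inverted image)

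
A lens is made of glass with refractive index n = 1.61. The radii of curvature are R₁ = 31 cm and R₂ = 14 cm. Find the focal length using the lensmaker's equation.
1/f = (n − 1)(1/R₁ − 1/R₂) → f = -41.85 cm (diverging lens)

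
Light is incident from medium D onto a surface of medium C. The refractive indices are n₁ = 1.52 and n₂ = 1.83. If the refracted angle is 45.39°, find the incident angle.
sin θ₁ = (n₂/n₁)·sin θ₂ → θ₁ = 58.99°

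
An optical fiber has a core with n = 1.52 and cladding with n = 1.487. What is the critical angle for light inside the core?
θc = arcsin(n_cladding/n_core) = 78.04°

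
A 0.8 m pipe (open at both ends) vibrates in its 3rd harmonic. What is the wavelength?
λₙ = 2L/n = 0.5333 m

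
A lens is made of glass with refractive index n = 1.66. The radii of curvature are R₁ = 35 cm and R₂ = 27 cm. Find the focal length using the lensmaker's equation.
1/f = (n − 1)(1/R₁ − 1/R₂) → f = -179 cm (diverging lens)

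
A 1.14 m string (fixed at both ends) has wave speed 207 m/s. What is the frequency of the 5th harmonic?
fₙ = nv/(2L) = 453.9 Hz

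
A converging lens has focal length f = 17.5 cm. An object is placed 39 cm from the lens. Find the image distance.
1/di = 1/f − 1/do → di = 31.74 cm (real image)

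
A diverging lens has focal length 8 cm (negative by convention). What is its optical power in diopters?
P = 1/f = -12.5 D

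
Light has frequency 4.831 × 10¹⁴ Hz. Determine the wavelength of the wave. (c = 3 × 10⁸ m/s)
λ = c/f = 621 nm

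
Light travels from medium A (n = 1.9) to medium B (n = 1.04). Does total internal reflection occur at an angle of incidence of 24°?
θc = arcsin(n₂/n₁) = 33.19°; 24° < θc, so no — the ray refracts.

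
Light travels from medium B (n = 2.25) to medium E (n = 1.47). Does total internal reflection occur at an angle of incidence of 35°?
θc = arcsin(n₂/n₁) = 40.79°; 35° < θc, so no — the ray refracts.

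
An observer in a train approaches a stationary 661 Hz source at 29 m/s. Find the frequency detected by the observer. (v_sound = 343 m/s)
f_obs = f·(v + v_o)/v = 716.9 Hz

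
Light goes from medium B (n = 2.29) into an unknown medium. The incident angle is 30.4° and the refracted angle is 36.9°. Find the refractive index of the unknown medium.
n₂ = n₁·sin θ₁ / sin θ₂ = 1.93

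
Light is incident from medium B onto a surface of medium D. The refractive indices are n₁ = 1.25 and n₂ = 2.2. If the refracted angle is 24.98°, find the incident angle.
sin θ₁ = (n₂/n₁)·sin θ₂ → θ₁ = 48.01°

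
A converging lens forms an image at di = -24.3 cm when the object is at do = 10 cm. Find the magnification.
M = −di/do = 2.43 (upright image)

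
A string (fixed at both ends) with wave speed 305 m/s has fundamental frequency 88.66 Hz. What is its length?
L = v/(2f₁) = 1.72 m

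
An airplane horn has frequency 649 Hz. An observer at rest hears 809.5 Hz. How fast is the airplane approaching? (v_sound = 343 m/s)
v_s = v·(1 − f/f_obs) = 68.01 m/s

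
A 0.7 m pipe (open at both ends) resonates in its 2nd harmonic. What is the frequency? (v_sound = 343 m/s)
fₙ = nv/(2L) = 490 Hz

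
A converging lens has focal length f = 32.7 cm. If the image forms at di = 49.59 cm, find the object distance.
1/do = 1/f − 1/di → do = 96.01 cm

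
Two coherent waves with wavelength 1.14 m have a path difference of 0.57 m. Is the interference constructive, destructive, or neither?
destructive — path difference = 0.5λ, an odd multiple of λ/2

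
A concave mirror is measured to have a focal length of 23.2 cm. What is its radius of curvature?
R = 2|f| = 46.4 cm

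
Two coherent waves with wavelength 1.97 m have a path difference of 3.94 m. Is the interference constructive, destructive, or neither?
constructive — path difference = 2λ, a whole number of wavelengths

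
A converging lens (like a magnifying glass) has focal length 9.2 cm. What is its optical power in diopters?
P = 1/f = 10.87 D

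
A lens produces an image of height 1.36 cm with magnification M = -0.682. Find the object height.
ho = |hi|/|M| = 1.994 cm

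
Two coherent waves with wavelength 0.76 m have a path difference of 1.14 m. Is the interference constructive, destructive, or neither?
destructive — path difference = 1.5λ, an odd multiple of λ/2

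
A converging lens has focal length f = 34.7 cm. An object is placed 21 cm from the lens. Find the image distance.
1/di = 1/f − 1/do → di = -53.19 cm (virtual image)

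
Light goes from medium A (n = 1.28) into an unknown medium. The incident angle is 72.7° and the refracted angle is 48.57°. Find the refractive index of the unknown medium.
n₂ = n₁·sin θ₁ / sin θ₂ = 1.63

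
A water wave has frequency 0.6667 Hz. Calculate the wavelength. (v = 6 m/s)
λ = v/f = 9 m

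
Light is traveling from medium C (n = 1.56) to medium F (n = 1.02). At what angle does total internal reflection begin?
θc = arcsin(n₂/n₁) = 40.83°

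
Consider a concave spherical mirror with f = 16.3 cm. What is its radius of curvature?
R = 2|f| = 32.6 cm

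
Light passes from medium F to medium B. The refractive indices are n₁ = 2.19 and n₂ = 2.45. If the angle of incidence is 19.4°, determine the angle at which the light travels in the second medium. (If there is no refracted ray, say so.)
sin θ₂ = (n₁/n₂)·sin θ₁ = 0.2969 → θ₂ = 17.27°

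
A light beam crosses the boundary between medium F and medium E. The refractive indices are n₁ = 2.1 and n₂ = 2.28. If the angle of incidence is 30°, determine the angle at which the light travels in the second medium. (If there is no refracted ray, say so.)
sin θ₂ = (n₁/n₂)·sin θ₁ = 0.4605 → θ₂ = 27.42°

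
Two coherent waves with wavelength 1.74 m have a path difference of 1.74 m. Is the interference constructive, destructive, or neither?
constructive — path difference = 1λ, a whole number of wavelengths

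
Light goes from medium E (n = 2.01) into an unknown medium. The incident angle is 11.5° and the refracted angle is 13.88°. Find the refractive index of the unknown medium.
n₂ = n₁·sin θ₁ / sin θ₂ = 1.67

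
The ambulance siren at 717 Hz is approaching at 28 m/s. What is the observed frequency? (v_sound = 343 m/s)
f_obs = f·v/(v − v_s) = 780.7 Hz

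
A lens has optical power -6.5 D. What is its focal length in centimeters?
f = 1/P = -15.38 cm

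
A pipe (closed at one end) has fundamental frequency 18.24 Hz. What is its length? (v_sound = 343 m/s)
L = v/(4f₁) = 4.701 m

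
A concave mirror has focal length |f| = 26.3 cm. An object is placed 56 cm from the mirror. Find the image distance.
f = +26.3 cm (concave); 1/di = 1/f − 1/do → di = 49.59 cm (real image, in front of mirror)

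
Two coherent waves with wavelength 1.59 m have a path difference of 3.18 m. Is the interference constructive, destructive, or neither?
constructive — path difference = 2λ, a whole number of wavelengths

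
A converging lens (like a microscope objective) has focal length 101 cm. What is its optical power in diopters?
P = 1/f = 0.9901 D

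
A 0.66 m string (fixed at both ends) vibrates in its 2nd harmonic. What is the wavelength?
λₙ = 2L/n = 0.66 m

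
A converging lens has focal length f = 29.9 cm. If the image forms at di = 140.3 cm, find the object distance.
1/do = 1/f − 1/di → do = 38 cm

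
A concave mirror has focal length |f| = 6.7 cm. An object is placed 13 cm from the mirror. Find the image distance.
f = +6.7 cm (concave); 1/di = 1/f − 1/do → di = 13.83 cm (real image, in front of mirror)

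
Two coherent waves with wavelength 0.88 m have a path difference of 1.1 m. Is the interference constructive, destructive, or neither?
neither (partial) — path difference = 1.25λ, neither a whole number of wavelengths nor an odd multiple of λ/2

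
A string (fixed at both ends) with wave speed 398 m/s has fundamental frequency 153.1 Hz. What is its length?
L = v/(2f₁) = 1.3 m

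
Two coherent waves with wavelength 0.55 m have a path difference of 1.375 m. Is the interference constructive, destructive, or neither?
destructive — path difference = 2.5λ, an odd multiple of λ/2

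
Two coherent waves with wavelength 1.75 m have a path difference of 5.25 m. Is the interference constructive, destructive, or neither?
constructive — path difference = 3λ, a whole number of wavelengths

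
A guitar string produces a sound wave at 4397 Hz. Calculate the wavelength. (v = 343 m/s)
λ = v/f = 0.07801 m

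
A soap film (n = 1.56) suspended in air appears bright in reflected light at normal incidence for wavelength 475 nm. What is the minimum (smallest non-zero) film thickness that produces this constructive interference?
2nt = (m − ½)λ with m = 1 → t = (m − ½)λ/(2n) = 76.12 nm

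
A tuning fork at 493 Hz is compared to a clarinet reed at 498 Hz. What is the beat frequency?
5 Hz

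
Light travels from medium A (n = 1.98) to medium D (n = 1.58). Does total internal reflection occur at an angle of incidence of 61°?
θc = arcsin(n₂/n₁) = 52.94°; 61° > θc, so yes — total internal reflection.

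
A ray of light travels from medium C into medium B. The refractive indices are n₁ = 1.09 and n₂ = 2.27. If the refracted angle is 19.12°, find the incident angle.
sin θ₁ = (n₂/n₁)·sin θ₂ → θ₁ = 43.01°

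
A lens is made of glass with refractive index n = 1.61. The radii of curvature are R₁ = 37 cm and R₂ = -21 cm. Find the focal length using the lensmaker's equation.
1/f = (n − 1)(1/R₁ − 1/R₂) → f = 21.96 cm (converging lens)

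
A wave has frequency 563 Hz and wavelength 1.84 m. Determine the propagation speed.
v = fλ = 1036 m/s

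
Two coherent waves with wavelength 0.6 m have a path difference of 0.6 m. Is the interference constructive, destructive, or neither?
constructive — path difference = 1λ, a whole number of wavelengths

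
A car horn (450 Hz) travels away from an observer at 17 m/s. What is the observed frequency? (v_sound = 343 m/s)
f_obs = f·v/(v + v_s) = 428.8 Hz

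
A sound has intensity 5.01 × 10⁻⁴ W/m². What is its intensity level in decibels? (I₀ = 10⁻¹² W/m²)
β = 10·log₁₀(I/I₀) = 87 dB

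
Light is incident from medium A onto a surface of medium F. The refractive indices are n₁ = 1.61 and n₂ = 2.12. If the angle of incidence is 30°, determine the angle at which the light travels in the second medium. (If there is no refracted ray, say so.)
sin θ₂ = (n₁/n₂)·sin θ₁ = 0.3797 → θ₂ = 22.32°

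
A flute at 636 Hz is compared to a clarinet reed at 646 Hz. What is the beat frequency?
10 Hz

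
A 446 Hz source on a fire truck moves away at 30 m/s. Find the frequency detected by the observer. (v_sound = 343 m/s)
f_obs = f·v/(v + v_s) = 410.1 Hz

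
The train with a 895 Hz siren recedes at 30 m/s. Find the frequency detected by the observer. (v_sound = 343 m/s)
f_obs = f·v/(v + v_s) = 823 Hz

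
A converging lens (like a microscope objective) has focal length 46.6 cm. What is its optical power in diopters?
P = 1/f = 2.146 D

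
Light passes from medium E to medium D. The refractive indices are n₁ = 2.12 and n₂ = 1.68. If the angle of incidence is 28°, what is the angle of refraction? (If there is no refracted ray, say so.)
sin θ₂ = (n₁/n₂)·sin θ₁ = 0.5924 → θ₂ = 36.33°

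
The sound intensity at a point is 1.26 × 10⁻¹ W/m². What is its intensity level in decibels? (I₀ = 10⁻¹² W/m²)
β = 10·log₁₀(I/I₀) = 111 dB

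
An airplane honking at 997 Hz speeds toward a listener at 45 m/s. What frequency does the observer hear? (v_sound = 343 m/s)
f_obs = f·v/(v − v_s) = 1148 Hz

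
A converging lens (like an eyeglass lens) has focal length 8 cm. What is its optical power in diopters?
P = 1/f = 12.5 D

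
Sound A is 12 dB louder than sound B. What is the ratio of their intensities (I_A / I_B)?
I_A/I_B = 10^(Δβ/10) = 15.85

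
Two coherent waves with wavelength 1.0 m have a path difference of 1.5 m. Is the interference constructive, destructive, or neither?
destructive — path difference = 1.5λ, an odd multiple of λ/2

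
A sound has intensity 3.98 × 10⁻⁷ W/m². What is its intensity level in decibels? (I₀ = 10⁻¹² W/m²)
β = 10·log₁₀(I/I₀) = 56 dB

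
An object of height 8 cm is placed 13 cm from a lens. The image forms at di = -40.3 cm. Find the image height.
hi = (-di/do) × ho = 24.8 cm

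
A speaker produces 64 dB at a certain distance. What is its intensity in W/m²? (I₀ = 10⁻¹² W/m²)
I = I₀·10^(β/10) = 2.51 × 10⁻⁶ W/m²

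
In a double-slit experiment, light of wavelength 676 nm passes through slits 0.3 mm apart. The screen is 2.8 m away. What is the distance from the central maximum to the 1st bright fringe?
y = mλL/d = 6.309 mm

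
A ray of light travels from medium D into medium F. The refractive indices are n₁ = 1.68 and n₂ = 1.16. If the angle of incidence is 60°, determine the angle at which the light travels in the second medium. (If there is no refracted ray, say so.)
sin θ₂ = (n₁/n₂)·sin θ₁ = 1.254 > 1, so there is no refracted ray — the light undergoes total internal reflection.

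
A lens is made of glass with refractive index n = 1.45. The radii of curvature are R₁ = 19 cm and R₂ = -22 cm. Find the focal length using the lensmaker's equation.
1/f = (n − 1)(1/R₁ − 1/R₂) → f = 22.66 cm (converging lens)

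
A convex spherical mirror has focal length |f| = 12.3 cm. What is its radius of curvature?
R = 2|f| = 24.6 cm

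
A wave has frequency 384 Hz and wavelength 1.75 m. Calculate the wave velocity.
v = fλ = 672 m/s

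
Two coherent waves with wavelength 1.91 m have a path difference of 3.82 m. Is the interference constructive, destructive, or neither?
constructive — path difference = 2λ, a whole number of wavelengths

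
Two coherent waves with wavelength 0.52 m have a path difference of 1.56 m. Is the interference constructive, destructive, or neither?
constructive — path difference = 3λ, a whole number of wavelengths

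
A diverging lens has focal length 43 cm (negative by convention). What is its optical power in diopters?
P = 1/f = -2.326 D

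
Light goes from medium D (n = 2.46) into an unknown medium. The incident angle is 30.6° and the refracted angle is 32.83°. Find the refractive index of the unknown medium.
n₂ = n₁·sin θ₁ / sin θ₂ = 2.31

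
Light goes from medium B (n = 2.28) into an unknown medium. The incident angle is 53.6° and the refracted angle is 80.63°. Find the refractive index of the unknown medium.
n₂ = n₁·sin θ₁ / sin θ₂ = 1.86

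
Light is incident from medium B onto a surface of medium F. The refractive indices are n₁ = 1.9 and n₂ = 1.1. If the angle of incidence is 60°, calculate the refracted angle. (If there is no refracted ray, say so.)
sin θ₂ = (n₁/n₂)·sin θ₁ = 1.496 > 1, so there is no refracted ray — the light undergoes total internal reflection.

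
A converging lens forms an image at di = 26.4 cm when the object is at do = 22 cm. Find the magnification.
M = −di/do = -1.2 (inverted image)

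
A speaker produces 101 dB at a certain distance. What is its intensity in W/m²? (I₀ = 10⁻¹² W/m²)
I = I₀·10^(β/10) = 1.26 × 10⁻² W/m²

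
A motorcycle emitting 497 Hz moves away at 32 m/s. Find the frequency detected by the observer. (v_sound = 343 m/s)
f_obs = f·v/(v + v_s) = 454.6 Hz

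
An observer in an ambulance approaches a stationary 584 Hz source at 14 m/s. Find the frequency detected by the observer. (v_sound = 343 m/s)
f_obs = f·(v + v_o)/v = 607.8 Hz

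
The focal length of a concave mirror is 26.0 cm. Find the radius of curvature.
R = 2|f| = 52 cm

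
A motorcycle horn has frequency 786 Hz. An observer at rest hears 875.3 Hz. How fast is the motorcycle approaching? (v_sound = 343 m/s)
v_s = v·(1 − f/f_obs) = 34.99 m/s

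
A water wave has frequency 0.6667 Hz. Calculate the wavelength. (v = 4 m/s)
λ = v/f = 6 m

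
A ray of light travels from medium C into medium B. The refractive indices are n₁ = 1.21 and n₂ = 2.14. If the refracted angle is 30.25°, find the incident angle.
sin θ₁ = (n₂/n₁)·sin θ₂ → θ₁ = 63°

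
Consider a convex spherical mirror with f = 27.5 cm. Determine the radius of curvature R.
R = 2|f| = 55 cm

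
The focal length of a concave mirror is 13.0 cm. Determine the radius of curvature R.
R = 2|f| = 26 cm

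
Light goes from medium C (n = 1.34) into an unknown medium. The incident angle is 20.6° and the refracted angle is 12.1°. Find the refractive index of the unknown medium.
n₂ = n₁·sin θ₁ / sin θ₂ = 2.249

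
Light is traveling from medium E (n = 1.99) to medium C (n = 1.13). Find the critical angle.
θc = arcsin(n₂/n₁) = 34.6°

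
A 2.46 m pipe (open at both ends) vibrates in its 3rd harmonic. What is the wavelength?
λₙ = 2L/n = 1.64 m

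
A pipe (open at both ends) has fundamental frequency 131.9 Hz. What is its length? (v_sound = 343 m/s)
L = v/(2f₁) = 1.3 m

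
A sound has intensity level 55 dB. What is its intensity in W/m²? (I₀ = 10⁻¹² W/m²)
I = I₀·10^(β/10) = 3.16 × 10⁻⁷ W/m²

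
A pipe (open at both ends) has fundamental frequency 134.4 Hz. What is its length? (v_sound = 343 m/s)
L = v/(2f₁) = 1.276 m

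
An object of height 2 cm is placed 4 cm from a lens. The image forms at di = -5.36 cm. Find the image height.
hi = (-di/do) × ho = 2.68 cm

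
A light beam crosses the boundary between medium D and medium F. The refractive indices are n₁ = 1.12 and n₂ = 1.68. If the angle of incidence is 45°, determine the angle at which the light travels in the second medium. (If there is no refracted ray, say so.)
sin θ₂ = (n₁/n₂)·sin θ₁ = 0.4714 → θ₂ = 28.13°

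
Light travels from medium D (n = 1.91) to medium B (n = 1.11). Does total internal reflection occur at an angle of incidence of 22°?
θc = arcsin(n₂/n₁) = 35.53°; 22° < θc, so no — the ray refracts.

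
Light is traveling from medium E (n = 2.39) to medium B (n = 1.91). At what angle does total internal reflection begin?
θc = arcsin(n₂/n₁) = 53.05°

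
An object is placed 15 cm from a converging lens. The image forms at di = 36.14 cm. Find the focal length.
1/f = 1/do + 1/di → f = 10.6 cm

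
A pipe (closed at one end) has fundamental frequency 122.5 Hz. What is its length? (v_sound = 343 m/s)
L = v/(4f₁) = 0.7 m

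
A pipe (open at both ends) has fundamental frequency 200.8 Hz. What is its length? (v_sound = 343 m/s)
L = v/(2f₁) = 0.8541 m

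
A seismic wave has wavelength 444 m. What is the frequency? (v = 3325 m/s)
f = v/λ = 7.489 Hz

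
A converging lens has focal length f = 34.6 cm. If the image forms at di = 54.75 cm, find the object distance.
1/do = 1/f − 1/di → do = 94.01 cm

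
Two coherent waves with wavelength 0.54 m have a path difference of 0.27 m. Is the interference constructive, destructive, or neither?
destructive — path difference = 0.5λ, an odd multiple of λ/2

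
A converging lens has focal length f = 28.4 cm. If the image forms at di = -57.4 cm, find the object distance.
1/do = 1/f − 1/di → do = 19 cm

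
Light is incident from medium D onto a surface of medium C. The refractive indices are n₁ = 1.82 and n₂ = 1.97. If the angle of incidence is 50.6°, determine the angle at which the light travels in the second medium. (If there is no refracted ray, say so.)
sin θ₂ = (n₁/n₂)·sin θ₁ = 0.7139 → θ₂ = 45.55°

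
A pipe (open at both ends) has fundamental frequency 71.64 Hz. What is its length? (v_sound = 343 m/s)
L = v/(2f₁) = 2.394 m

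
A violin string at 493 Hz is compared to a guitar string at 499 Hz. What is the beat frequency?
6 Hz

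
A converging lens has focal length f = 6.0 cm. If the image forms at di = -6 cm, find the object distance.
1/do = 1/f − 1/di → do = 3 cm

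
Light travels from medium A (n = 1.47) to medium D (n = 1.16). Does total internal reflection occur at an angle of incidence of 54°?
θc = arcsin(n₂/n₁) = 52.1°; 54° > θc, so yes — total internal reflection.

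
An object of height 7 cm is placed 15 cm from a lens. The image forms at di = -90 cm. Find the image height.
hi = (-di/do) × ho = 42 cm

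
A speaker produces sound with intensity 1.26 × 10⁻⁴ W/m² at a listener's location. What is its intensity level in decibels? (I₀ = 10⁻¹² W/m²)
β = 10·log₁₀(I/I₀) = 81 dB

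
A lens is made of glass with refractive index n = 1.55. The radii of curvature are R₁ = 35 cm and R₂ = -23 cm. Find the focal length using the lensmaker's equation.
1/f = (n − 1)(1/R₁ − 1/R₂) → f = 25.24 cm (converging lens)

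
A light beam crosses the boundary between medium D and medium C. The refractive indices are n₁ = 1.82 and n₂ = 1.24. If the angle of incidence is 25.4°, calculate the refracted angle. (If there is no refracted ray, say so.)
sin θ₂ = (n₁/n₂)·sin θ₁ = 0.6296 → θ₂ = 39.02°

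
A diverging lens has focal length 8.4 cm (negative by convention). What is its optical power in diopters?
P = 1/f = -11.9 D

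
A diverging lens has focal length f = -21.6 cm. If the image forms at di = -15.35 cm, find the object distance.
1/do = 1/f − 1/di → do = 53.05 cm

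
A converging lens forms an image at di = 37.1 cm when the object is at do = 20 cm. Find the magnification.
M = −di/do = -1.855 (inverted image)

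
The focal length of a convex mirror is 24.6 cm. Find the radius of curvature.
R = 2|f| = 49.2 cm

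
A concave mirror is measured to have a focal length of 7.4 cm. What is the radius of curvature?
R = 2|f| = 14.8 cm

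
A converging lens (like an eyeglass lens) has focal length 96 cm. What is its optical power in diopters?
P = 1/f = 1.042 D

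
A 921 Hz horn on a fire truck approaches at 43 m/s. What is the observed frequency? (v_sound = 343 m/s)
f_obs = f·v/(v − v_s) = 1053 Hz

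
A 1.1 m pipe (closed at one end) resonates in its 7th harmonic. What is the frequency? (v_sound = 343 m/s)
fₙ = nv/(4L) = 545.7 Hz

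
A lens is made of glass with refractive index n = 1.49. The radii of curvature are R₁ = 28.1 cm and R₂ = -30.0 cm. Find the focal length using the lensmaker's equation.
1/f = (n − 1)(1/R₁ − 1/R₂) → f = 29.61 cm (converging lens)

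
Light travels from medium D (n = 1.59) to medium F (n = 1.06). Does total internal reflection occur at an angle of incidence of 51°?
θc = arcsin(n₂/n₁) = 41.81°; 51° > θc, so yes — total internal reflection.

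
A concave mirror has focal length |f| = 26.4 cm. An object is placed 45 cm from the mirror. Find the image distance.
f = +26.4 cm (concave); 1/di = 1/f − 1/do → di = 63.87 cm (real image, in front of mirror)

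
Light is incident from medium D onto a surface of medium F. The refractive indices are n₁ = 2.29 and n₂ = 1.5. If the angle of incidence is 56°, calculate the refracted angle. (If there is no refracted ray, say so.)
sin θ₂ = (n₁/n₂)·sin θ₁ = 1.266 > 1, so there is no refracted ray — the light undergoes total internal reflection.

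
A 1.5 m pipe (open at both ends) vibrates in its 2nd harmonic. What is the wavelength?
λₙ = 2L/n = 1.5 m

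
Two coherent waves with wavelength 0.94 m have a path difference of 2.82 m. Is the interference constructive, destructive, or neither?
constructive — path difference = 3λ, a whole number of wavelengths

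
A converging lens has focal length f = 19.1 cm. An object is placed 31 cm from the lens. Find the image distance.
1/di = 1/f − 1/do → di = 49.76 cm (real image)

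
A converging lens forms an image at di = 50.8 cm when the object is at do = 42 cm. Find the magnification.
M = −di/do = -1.21 (inverted image)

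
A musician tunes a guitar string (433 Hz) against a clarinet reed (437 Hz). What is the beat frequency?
4 Hz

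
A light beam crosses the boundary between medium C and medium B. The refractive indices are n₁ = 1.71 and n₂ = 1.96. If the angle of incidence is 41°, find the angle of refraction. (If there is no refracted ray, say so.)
sin θ₂ = (n₁/n₂)·sin θ₁ = 0.5724 → θ₂ = 34.92°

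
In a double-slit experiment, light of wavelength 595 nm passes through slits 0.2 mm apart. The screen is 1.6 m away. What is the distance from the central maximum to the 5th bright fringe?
y = mλL/d = 23.8 mm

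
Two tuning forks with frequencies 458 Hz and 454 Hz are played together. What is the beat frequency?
4 Hz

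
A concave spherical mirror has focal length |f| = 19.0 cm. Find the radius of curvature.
R = 2|f| = 38 cm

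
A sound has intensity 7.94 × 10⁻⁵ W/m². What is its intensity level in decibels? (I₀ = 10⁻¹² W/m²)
β = 10·log₁₀(I/I₀) = 79 dB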